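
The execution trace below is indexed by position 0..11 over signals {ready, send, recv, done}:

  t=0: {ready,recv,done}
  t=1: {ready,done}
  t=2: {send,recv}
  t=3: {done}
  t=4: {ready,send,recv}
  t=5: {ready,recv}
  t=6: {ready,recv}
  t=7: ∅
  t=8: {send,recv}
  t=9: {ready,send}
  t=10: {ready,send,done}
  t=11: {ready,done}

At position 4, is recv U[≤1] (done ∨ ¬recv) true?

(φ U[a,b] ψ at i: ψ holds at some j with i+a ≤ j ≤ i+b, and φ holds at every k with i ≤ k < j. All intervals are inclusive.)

Need some j in [4,5] with (done ∨ ¬recv), and recv at every k in [4,j-1].
  j=4: (done ∨ ¬recv) false.
  j=5: (done ∨ ¬recv) false.
No j in the window works → until fails.

False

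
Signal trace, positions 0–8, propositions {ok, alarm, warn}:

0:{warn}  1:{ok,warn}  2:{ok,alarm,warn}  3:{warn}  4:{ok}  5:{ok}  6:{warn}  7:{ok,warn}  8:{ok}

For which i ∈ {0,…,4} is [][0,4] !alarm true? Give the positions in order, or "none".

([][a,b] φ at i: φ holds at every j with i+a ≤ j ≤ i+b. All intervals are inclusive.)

3, 4

Evaluate at each i in [0,4]:
  i=0: ✗ (fails at j=2)
  i=1: ✗ (fails at j=2)
  i=2: ✗ (fails at j=2)
  i=3: ✓ (all of [3,7])
  i=4: ✓ (all of [4,8])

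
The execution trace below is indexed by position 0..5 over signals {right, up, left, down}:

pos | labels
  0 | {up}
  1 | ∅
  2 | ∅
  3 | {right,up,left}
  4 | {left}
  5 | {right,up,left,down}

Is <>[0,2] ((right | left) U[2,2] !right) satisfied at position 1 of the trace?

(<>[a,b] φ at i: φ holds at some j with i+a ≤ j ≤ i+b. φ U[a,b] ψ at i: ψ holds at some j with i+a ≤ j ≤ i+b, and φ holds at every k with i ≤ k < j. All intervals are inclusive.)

Check ((right | left) U[2,2] !right) at each j in [1,3]:
  j=1: fails
  j=2: fails
  j=3: fails
No position in the window satisfies it → formula fails.

No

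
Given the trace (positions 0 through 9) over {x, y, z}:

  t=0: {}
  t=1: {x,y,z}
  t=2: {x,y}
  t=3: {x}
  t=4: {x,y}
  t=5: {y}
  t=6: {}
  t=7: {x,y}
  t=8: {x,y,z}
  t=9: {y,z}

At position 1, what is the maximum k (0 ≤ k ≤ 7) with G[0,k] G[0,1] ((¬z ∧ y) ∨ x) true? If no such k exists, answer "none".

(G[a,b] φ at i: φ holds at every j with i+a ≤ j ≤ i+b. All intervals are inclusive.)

G[0,1] ((¬z ∧ y) ∨ x) must hold from j=1 onward; find where it first fails.
  j=1: holds
  j=2: holds
  j=3: holds
  j=4: holds
  j=5: fails
Holds on [1,4], so largest k = 3.

3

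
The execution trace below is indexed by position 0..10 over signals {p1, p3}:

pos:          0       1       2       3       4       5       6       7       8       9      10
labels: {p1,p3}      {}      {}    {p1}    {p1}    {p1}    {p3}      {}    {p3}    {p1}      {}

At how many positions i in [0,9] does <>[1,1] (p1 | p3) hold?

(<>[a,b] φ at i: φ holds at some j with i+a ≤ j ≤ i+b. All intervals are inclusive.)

Evaluate at each i in [0,9]:
  i=0: ✗ (none in [1,1])
  i=1: ✗ (none in [2,2])
  i=2: ✓ (witness j=3)
  i=3: ✓ (witness j=4)
  i=4: ✓ (witness j=5)
  i=5: ✓ (witness j=6)
  i=6: ✗ (none in [7,7])
  i=7: ✓ (witness j=8)
  i=8: ✓ (witness j=9)
  i=9: ✗ (none in [10,10])
Positions where it holds: {2, 3, 4, 5, 7, 8} → 6.

6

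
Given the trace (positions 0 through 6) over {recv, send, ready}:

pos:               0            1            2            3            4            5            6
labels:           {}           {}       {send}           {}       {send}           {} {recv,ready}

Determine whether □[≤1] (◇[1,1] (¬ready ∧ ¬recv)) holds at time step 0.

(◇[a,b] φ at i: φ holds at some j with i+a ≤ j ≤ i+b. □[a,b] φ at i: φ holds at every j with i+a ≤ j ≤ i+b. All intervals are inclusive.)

True

Check ◇[1,1] (¬ready ∧ ¬recv) at every j in [0,1]:
  j=0: holds (witness at 1)
  j=1: holds (witness at 2)
All positions satisfy it → formula holds.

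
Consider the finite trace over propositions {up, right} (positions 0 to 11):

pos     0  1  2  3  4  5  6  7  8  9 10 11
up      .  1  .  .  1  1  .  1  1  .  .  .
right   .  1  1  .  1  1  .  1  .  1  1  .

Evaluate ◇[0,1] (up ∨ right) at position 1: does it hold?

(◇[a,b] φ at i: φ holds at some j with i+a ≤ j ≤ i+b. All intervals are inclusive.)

Holds

Check (up ∨ right) at each j in [1,2]:
  j=1: true
  j=2: true
Found at j=1 → formula holds.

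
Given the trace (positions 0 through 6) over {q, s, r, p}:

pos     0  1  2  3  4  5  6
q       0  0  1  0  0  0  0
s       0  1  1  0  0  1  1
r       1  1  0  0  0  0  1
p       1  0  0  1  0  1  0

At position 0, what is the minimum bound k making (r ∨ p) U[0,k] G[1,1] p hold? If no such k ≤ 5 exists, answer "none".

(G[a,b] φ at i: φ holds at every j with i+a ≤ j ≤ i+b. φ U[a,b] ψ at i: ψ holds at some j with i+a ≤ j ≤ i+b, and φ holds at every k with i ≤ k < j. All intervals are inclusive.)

Need earliest j ≥ 0 with G[1,1] p, and (r ∨ p) at every k in [0,j-1].
  j=0: rhs fails.
  j=1: rhs fails.
  j=2: rhs holds; lhs holds on [0,1]. k = 2.

2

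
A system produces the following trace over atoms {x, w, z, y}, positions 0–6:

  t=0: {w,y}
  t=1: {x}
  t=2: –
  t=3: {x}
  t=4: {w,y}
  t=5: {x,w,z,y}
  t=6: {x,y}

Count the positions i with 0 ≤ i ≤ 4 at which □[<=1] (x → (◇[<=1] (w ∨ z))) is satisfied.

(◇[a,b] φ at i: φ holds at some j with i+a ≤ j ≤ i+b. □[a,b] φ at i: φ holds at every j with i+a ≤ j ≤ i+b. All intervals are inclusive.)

3

Evaluate at each i in [0,4]:
  i=0: ✗ (fails at j=1)
  i=1: ✗ (fails at j=1)
  i=2: ✓ (all of [2,3])
  i=3: ✓ (all of [3,4])
  i=4: ✓ (all of [4,5])
Positions where it holds: {2, 3, 4} → 3.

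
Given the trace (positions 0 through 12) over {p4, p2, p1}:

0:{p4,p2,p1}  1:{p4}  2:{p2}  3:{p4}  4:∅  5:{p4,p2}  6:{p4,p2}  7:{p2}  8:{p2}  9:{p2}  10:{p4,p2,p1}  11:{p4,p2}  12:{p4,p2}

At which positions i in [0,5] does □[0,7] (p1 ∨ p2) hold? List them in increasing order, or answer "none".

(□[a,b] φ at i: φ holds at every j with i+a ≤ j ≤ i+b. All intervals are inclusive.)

Evaluate at each i in [0,5]:
  i=0: ✗ (fails at j=1)
  i=1: ✗ (fails at j=1)
  i=2: ✗ (fails at j=3)
  i=3: ✗ (fails at j=3)
  i=4: ✗ (fails at j=4)
  i=5: ✓ (all of [5,12])

5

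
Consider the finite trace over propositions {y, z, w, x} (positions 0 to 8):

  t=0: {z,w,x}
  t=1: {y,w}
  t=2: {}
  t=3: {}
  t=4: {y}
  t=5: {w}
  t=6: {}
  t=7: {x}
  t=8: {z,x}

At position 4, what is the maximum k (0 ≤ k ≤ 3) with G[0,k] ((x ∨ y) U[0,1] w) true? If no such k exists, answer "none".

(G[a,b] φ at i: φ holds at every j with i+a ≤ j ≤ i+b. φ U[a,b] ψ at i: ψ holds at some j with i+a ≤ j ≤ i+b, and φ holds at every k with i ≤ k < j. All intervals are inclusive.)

((x ∨ y) U[0,1] w) must hold from j=4 onward; find where it first fails.
  j=4: holds
  j=5: holds
  j=6: fails
Holds on [4,5], so largest k = 1.

1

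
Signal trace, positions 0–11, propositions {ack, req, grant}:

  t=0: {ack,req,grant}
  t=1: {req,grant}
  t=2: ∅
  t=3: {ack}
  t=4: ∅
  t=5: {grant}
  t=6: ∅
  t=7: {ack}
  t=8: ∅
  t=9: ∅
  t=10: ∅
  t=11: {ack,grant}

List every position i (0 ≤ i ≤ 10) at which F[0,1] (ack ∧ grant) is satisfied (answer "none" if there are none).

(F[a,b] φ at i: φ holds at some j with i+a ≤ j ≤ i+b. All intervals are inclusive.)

Evaluate at each i in [0,10]:
  i=0: ✓ (witness j=0)
  i=1: ✗ (none in [1,2])
  i=2: ✗ (none in [2,3])
  i=3: ✗ (none in [3,4])
  i=4: ✗ (none in [4,5])
  i=5: ✗ (none in [5,6])
  i=6: ✗ (none in [6,7])
  i=7: ✗ (none in [7,8])
  i=8: ✗ (none in [8,9])
  i=9: ✗ (none in [9,10])
  i=10: ✓ (witness j=11)

0, 10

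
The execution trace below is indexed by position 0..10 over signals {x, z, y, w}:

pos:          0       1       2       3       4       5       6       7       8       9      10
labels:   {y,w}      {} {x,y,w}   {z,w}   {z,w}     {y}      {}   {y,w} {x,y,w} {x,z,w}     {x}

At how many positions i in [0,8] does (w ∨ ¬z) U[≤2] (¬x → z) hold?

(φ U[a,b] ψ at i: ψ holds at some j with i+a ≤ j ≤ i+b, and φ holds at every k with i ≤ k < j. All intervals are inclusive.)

Evaluate at each i in [0,8]:
  i=0: ✓ (rhs at j=2; lhs holds on [0,1])
  i=1: ✓ (rhs at j=2; lhs holds on [1,1])
  i=2: ✓ (rhs at j=2)
  i=3: ✓ (rhs at j=3)
  i=4: ✓ (rhs at j=4)
  i=5: ✗ (no rhs in [5,7])
  i=6: ✓ (rhs at j=8; lhs holds on [6,7])
  i=7: ✓ (rhs at j=8; lhs holds on [7,7])
  i=8: ✓ (rhs at j=8)
Positions where it holds: {0, 1, 2, 3, 4, 6, 7, 8} → 8.

8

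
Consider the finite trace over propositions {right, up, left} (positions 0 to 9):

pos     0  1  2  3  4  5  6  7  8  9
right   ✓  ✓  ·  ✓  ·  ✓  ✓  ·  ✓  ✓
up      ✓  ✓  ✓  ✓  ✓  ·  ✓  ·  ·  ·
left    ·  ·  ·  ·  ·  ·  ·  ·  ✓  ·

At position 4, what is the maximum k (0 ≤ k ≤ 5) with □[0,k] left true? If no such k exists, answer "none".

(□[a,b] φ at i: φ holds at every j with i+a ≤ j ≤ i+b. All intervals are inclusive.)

none

left must hold from j=4 onward; find where it first fails.
  j=4: fails → no k works.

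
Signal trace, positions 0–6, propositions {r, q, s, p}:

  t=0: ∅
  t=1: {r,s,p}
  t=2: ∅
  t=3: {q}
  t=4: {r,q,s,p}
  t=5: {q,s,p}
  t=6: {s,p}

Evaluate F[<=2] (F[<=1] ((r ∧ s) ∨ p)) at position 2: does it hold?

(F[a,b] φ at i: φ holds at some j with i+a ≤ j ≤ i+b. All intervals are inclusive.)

True

Check F[<=1] ((r ∧ s) ∨ p) at each j in [2,4]:
  j=2: fails (none in [2,3])
  j=3: holds (witness at 4)
  j=4: holds (witness at 4)
Found at j=3 → formula holds.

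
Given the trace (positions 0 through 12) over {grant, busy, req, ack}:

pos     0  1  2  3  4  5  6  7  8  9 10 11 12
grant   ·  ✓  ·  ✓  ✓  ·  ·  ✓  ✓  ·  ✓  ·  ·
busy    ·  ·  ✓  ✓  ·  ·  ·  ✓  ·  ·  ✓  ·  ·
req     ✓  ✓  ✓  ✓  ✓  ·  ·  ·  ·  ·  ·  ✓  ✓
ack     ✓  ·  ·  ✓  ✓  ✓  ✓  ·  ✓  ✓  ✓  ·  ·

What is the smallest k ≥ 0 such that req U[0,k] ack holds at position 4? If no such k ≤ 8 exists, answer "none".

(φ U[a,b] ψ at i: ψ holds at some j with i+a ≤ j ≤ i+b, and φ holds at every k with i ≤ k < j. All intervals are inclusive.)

0

Need earliest j ≥ 4 with ack, and req at every k in [4,j-1].
  j=4: rhs holds (empty prefix). k = 0.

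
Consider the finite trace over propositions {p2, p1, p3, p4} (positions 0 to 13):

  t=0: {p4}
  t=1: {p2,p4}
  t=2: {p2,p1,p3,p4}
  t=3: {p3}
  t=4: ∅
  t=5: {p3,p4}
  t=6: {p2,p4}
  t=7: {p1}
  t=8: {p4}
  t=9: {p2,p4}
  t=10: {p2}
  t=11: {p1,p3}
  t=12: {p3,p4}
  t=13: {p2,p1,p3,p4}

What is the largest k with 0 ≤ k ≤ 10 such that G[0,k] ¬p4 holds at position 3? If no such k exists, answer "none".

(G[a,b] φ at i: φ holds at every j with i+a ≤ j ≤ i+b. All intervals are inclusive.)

1

¬p4 must hold from j=3 onward; find where it first fails.
  j=3: holds
  j=4: holds
  j=5: fails
Holds on [3,4], so largest k = 1.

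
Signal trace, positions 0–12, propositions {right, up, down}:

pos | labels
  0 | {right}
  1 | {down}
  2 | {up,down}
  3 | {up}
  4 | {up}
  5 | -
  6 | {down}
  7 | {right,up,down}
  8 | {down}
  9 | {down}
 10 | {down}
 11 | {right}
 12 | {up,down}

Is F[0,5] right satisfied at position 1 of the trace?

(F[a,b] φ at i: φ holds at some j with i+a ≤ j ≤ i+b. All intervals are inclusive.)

Check right at each j in [1,6]:
  j=1: false
  j=2: false
  j=3: false
  j=4: false
  j=5: false
  j=6: false
No position in the window satisfies it → formula fails.

Does not hold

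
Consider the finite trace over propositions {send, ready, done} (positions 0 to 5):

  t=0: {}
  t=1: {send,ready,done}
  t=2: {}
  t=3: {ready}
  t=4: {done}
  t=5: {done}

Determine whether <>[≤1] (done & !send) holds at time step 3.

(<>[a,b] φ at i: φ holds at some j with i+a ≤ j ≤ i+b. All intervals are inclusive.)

True

Check (done & !send) at each j in [3,4]:
  j=3: false
  j=4: true
Found at j=4 → formula holds.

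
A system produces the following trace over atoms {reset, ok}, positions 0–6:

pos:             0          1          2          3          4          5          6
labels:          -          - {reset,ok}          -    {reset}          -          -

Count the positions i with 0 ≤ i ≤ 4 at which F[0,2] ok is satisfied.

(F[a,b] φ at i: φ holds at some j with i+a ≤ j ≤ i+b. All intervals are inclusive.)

3

Evaluate at each i in [0,4]:
  i=0: ✓ (witness j=2)
  i=1: ✓ (witness j=2)
  i=2: ✓ (witness j=2)
  i=3: ✗ (none in [3,5])
  i=4: ✗ (none in [4,6])
Positions where it holds: {0, 1, 2} → 3.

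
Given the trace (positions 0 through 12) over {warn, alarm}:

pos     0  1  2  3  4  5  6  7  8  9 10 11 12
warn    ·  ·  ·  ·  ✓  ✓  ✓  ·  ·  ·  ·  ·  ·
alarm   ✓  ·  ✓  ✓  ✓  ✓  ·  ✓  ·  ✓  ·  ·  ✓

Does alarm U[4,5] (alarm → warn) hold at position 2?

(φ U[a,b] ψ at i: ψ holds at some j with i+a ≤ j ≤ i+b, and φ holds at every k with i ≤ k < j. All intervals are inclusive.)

True

Need some j in [6,7] with (alarm → warn), and alarm at every k in [2,j-1].
  j=6: (alarm → warn) holds; alarm holds at every k in [2,5] → satisfied.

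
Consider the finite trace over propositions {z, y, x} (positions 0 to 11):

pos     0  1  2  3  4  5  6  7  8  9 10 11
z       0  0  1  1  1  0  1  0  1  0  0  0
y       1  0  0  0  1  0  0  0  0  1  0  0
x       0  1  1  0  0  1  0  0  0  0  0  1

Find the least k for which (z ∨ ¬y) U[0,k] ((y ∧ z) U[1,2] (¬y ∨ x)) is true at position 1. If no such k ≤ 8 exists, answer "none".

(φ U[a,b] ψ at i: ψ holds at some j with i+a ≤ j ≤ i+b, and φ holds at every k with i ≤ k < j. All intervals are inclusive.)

3

Need earliest j ≥ 1 with ((y ∧ z) U[1,2] (¬y ∨ x)), and (z ∨ ¬y) at every k in [1,j-1].
  j=1: rhs fails.
  j=2: rhs fails.
  j=3: rhs fails.
  j=4: rhs holds; lhs holds on [1,3]. k = 3.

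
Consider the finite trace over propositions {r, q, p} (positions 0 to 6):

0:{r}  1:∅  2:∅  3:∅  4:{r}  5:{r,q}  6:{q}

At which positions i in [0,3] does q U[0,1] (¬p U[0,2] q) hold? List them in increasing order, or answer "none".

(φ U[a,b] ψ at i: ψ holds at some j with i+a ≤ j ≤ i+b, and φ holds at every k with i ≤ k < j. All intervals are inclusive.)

3

Evaluate at each i in [0,3]:
  i=0: ✗ (no rhs in [0,1])
  i=1: ✗ (no rhs in [1,2])
  i=2: ✗ (lhs fails at k=2 before rhs at j=3)
  i=3: ✓ (rhs at j=3)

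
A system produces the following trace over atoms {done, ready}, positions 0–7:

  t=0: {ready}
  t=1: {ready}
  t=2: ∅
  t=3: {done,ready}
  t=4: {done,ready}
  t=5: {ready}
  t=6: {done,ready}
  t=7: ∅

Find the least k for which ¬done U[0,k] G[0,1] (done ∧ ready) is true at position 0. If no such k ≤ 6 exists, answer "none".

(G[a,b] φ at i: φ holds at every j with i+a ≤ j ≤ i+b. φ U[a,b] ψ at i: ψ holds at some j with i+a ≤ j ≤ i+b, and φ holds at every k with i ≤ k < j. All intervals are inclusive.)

3

Need earliest j ≥ 0 with G[0,1] (done ∧ ready), and ¬done at every k in [0,j-1].
  j=0: rhs fails.
  j=1: rhs fails.
  j=2: rhs fails.
  j=3: rhs holds; lhs holds on [0,2]. k = 3.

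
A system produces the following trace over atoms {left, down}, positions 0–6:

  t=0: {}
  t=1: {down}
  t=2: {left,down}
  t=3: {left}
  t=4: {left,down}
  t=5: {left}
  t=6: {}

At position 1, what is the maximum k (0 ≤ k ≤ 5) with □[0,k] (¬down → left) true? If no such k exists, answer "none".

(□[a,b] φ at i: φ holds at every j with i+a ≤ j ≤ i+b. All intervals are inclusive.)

4

(¬down → left) must hold from j=1 onward; find where it first fails.
  j=1: holds
  j=2: holds
  j=3: holds
  j=4: holds
  j=5: holds
  j=6: fails
Holds on [1,5], so largest k = 4.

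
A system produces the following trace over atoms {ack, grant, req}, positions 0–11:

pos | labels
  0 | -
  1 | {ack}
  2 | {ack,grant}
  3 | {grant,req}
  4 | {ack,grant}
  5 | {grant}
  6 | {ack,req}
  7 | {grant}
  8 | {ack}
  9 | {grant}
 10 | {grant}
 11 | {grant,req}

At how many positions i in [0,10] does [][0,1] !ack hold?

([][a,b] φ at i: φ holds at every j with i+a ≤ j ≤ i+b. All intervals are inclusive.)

Evaluate at each i in [0,10]:
  i=0: ✗ (fails at j=1)
  i=1: ✗ (fails at j=1)
  i=2: ✗ (fails at j=2)
  i=3: ✗ (fails at j=4)
  i=4: ✗ (fails at j=4)
  i=5: ✗ (fails at j=6)
  i=6: ✗ (fails at j=6)
  i=7: ✗ (fails at j=8)
  i=8: ✗ (fails at j=8)
  i=9: ✓ (all of [9,10])
  i=10: ✓ (all of [10,11])
Positions where it holds: {9, 10} → 2.

2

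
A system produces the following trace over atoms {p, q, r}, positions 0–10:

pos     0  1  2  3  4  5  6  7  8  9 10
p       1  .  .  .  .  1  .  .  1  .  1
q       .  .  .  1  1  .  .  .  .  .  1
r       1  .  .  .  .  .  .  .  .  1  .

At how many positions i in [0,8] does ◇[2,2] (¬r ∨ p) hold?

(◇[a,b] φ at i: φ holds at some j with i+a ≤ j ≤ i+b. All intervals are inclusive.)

Evaluate at each i in [0,8]:
  i=0: ✓ (witness j=2)
  i=1: ✓ (witness j=3)
  i=2: ✓ (witness j=4)
  i=3: ✓ (witness j=5)
  i=4: ✓ (witness j=6)
  i=5: ✓ (witness j=7)
  i=6: ✓ (witness j=8)
  i=7: ✗ (none in [9,9])
  i=8: ✓ (witness j=10)
Positions where it holds: {0, 1, 2, 3, 4, 5, 6, 8} → 8.

8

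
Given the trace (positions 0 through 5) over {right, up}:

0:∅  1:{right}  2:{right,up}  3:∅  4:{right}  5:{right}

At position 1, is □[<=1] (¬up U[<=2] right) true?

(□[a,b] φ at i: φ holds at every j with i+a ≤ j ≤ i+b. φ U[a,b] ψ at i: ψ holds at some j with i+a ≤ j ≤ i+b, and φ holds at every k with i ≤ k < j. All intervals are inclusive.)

Check (¬up U[<=2] right) at every j in [1,2]:
  j=1: holds
  j=2: holds
All positions satisfy it → formula holds.

True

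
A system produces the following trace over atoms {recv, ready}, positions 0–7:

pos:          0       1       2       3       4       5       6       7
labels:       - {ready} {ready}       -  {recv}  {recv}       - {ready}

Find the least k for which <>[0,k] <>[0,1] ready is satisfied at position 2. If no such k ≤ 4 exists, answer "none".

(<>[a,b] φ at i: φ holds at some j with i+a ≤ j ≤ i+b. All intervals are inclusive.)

0

Scan j = 2,3,… for <>[0,1] ready:
  j=2: holds
First hit at j=2, so smallest k = 2-2 = 0.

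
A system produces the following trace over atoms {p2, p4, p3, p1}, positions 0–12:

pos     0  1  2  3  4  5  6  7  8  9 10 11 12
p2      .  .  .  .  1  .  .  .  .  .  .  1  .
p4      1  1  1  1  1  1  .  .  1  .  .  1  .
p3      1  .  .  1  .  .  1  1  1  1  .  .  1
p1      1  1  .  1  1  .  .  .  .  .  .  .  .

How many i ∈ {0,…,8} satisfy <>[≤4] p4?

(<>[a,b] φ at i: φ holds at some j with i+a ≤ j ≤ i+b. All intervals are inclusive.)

9

Evaluate at each i in [0,8]:
  i=0: ✓ (witness j=0)
  i=1: ✓ (witness j=1)
  i=2: ✓ (witness j=2)
  i=3: ✓ (witness j=3)
  i=4: ✓ (witness j=4)
  i=5: ✓ (witness j=5)
  i=6: ✓ (witness j=8)
  i=7: ✓ (witness j=8)
  i=8: ✓ (witness j=8)
Positions where it holds: {0, 1, 2, 3, 4, 5, 6, 7, 8} → 9.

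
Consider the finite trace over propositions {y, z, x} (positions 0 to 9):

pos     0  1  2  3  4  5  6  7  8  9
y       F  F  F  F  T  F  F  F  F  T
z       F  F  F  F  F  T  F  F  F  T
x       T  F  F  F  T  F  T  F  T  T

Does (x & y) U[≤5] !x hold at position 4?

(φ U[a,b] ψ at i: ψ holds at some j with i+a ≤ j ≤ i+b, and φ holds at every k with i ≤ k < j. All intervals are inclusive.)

Need some j in [4,9] with !x, and (x & y) at every k in [4,j-1].
  j=4: !x false.
  j=5: !x holds; (x & y) holds at every k in [4,4] → satisfied.

True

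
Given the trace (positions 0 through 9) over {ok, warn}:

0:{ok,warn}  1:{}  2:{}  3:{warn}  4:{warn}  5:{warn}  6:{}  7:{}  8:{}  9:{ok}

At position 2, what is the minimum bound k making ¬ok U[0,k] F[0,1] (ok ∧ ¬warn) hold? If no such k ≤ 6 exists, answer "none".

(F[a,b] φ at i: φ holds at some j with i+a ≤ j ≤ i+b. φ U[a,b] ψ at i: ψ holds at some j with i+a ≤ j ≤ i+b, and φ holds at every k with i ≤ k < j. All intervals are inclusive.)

6

Need earliest j ≥ 2 with F[0,1] (ok ∧ ¬warn), and ¬ok at every k in [2,j-1].
  j=2: rhs fails.
  j=3: rhs fails.
  j=4: rhs fails.
  j=5: rhs fails.
  j=6: rhs fails.
  j=7: rhs fails.
  j=8: rhs holds; lhs holds on [2,7]. k = 6.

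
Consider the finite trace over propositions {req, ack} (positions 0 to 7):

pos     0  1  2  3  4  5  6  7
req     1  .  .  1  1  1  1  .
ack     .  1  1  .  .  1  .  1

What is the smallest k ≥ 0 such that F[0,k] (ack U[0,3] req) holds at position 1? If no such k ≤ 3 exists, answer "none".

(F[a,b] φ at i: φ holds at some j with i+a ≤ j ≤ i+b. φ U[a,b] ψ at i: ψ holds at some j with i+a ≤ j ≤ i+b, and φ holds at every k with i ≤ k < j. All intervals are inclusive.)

Scan j = 1,2,… for (ack U[0,3] req):
  j=1: holds
First hit at j=1, so smallest k = 1-1 = 0.

0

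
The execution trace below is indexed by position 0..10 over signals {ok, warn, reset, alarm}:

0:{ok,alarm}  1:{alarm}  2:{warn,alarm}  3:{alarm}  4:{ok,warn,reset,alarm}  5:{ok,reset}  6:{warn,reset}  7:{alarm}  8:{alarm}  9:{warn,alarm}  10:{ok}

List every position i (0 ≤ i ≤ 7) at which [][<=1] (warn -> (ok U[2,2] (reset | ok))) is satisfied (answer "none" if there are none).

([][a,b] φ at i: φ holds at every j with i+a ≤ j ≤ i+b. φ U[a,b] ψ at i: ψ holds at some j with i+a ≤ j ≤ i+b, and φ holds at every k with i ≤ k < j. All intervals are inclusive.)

Evaluate at each i in [0,7]:
  i=0: ✓ (all of [0,1])
  i=1: ✗ (fails at j=2)
  i=2: ✗ (fails at j=2)
  i=3: ✓ (all of [3,4])
  i=4: ✓ (all of [4,5])
  i=5: ✗ (fails at j=6)
  i=6: ✗ (fails at j=6)
  i=7: ✓ (all of [7,8])

0, 3, 4, 7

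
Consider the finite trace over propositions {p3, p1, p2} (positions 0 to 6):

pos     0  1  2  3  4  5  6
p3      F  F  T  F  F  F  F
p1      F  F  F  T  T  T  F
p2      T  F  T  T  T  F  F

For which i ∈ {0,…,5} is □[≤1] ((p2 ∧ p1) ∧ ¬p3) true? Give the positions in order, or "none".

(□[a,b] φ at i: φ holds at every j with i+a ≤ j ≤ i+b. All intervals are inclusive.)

3

Evaluate at each i in [0,5]:
  i=0: ✗ (fails at j=0)
  i=1: ✗ (fails at j=1)
  i=2: ✗ (fails at j=2)
  i=3: ✓ (all of [3,4])
  i=4: ✗ (fails at j=5)
  i=5: ✗ (fails at j=5)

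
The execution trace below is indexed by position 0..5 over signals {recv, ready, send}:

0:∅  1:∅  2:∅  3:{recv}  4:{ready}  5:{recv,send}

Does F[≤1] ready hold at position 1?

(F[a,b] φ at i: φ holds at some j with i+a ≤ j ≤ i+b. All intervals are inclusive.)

No

Check ready at each j in [1,2]:
  j=1: false
  j=2: false
No position in the window satisfies it → formula fails.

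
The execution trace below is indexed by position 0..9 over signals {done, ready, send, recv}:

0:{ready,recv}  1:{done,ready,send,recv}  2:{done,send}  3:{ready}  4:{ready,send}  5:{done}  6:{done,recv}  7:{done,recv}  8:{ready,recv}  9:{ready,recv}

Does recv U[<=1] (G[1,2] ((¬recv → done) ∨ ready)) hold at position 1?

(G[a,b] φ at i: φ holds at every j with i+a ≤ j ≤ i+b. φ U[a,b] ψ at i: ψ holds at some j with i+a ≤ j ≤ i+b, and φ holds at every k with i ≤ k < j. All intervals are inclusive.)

Yes

Need some j in [1,2] with G[1,2] ((¬recv → done) ∨ ready), and recv at every k in [1,j-1].
  j=1: G[1,2] ((¬recv → done) ∨ ready) holds; no prefix to check → satisfied.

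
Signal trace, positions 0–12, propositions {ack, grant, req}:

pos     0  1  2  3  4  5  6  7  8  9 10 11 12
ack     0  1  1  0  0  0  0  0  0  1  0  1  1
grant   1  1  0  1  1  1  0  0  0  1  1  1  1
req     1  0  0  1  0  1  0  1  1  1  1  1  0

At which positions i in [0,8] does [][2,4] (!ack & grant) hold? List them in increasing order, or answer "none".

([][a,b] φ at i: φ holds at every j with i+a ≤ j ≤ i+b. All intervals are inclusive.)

1

Evaluate at each i in [0,8]:
  i=0: ✗ (fails at j=2)
  i=1: ✓ (all of [3,5])
  i=2: ✗ (fails at j=6)
  i=3: ✗ (fails at j=6)
  i=4: ✗ (fails at j=6)
  i=5: ✗ (fails at j=7)
  i=6: ✗ (fails at j=8)
  i=7: ✗ (fails at j=9)
  i=8: ✗ (fails at j=11)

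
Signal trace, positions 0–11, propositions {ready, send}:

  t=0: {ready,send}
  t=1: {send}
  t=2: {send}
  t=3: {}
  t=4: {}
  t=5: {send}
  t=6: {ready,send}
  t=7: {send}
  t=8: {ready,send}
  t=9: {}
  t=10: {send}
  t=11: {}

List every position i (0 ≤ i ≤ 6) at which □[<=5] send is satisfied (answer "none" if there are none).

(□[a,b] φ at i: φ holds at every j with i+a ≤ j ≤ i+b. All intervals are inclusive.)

none

Evaluate at each i in [0,6]:
  i=0: ✗ (fails at j=3)
  i=1: ✗ (fails at j=3)
  i=2: ✗ (fails at j=3)
  i=3: ✗ (fails at j=3)
  i=4: ✗ (fails at j=4)
  i=5: ✗ (fails at j=9)
  i=6: ✗ (fails at j=9)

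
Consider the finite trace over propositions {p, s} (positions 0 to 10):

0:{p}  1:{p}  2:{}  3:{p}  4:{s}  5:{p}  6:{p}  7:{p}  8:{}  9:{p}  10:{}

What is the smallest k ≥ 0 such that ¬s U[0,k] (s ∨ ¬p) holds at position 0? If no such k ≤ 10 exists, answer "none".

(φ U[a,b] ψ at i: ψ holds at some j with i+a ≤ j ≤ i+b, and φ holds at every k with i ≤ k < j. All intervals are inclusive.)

Need earliest j ≥ 0 with (s ∨ ¬p), and ¬s at every k in [0,j-1].
  j=0: rhs fails.
  j=1: rhs fails.
  j=2: rhs holds; lhs holds on [0,1]. k = 2.

2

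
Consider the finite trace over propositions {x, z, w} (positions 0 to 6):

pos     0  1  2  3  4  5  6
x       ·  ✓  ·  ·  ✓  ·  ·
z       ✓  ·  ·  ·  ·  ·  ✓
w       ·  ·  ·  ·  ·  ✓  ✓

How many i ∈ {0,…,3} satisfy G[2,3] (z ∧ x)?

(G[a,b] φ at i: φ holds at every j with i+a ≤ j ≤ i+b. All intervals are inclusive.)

Evaluate at each i in [0,3]:
  i=0: ✗ (fails at j=2)
  i=1: ✗ (fails at j=3)
  i=2: ✗ (fails at j=4)
  i=3: ✗ (fails at j=5)
Positions where it holds: {} → 0.

0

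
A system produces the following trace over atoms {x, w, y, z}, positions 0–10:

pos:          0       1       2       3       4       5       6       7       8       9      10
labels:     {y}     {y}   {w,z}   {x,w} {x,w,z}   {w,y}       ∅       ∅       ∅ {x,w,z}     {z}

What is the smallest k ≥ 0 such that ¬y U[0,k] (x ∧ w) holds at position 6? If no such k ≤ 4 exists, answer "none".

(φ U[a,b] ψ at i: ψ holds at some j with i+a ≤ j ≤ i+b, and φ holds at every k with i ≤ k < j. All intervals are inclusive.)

Need earliest j ≥ 6 with (x ∧ w), and ¬y at every k in [6,j-1].
  j=6: rhs fails.
  j=7: rhs fails.
  j=8: rhs fails.
  j=9: rhs holds; lhs holds on [6,8]. k = 3.

3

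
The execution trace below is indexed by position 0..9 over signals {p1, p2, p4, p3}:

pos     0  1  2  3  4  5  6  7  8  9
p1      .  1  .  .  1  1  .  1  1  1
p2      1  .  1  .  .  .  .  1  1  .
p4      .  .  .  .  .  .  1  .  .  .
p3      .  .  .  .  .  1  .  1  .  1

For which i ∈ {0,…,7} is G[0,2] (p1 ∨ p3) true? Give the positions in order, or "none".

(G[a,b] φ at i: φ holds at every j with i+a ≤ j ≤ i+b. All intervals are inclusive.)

7

Evaluate at each i in [0,7]:
  i=0: ✗ (fails at j=0)
  i=1: ✗ (fails at j=2)
  i=2: ✗ (fails at j=2)
  i=3: ✗ (fails at j=3)
  i=4: ✗ (fails at j=6)
  i=5: ✗ (fails at j=6)
  i=6: ✗ (fails at j=6)
  i=7: ✓ (all of [7,9])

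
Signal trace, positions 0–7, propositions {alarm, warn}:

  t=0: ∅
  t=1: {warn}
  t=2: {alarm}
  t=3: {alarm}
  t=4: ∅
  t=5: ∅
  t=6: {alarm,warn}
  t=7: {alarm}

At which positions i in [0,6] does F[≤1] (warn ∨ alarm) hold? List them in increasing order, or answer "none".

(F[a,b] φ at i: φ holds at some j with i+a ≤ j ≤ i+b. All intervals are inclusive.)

Evaluate at each i in [0,6]:
  i=0: ✓ (witness j=1)
  i=1: ✓ (witness j=1)
  i=2: ✓ (witness j=2)
  i=3: ✓ (witness j=3)
  i=4: ✗ (none in [4,5])
  i=5: ✓ (witness j=6)
  i=6: ✓ (witness j=6)

0, 1, 2, 3, 5, 6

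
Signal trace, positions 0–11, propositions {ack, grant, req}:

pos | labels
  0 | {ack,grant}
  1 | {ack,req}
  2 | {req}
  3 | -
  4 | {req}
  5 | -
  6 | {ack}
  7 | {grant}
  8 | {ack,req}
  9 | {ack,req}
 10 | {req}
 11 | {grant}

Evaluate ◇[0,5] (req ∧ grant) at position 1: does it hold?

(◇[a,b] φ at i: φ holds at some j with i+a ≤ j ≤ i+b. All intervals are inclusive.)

Check (req ∧ grant) at each j in [1,6]:
  j=1: false
  j=2: false
  j=3: false
  j=4: false
  j=5: false
  j=6: false
No position in the window satisfies it → formula fails.

No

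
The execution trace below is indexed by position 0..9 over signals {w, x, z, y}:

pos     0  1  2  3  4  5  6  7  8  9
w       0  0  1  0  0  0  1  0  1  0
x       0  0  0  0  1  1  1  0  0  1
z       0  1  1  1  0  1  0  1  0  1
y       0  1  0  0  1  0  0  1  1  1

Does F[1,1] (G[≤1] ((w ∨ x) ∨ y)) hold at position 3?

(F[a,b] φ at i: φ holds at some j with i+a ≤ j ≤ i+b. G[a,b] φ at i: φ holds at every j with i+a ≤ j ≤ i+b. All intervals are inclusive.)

Holds

Check G[≤1] ((w ∨ x) ∨ y) at each j in [4,4]:
  j=4: holds on [4,5]
Found at j=4 → formula holds.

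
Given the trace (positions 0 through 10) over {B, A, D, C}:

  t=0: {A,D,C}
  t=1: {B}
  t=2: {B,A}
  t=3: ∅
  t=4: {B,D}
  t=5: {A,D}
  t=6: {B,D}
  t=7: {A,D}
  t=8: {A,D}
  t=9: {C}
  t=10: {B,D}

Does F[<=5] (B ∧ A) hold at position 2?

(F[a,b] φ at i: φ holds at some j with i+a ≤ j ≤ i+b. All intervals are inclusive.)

True

Check (B ∧ A) at each j in [2,7]:
  j=2: true
  j=3: false
  j=4: false
  j=5: false
  j=6: false
  j=7: false
Found at j=2 → formula holds.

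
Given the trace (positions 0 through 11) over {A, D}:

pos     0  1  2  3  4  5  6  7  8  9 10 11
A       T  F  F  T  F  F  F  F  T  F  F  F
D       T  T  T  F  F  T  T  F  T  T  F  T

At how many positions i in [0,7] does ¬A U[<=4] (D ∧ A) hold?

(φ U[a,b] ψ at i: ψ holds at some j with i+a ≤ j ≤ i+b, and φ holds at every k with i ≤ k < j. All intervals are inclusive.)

5

Evaluate at each i in [0,7]:
  i=0: ✓ (rhs at j=0)
  i=1: ✗ (no rhs in [1,5])
  i=2: ✗ (no rhs in [2,6])
  i=3: ✗ (no rhs in [3,7])
  i=4: ✓ (rhs at j=8; lhs holds on [4,7])
  i=5: ✓ (rhs at j=8; lhs holds on [5,7])
  i=6: ✓ (rhs at j=8; lhs holds on [6,7])
  i=7: ✓ (rhs at j=8; lhs holds on [7,7])
Positions where it holds: {0, 4, 5, 6, 7} → 5.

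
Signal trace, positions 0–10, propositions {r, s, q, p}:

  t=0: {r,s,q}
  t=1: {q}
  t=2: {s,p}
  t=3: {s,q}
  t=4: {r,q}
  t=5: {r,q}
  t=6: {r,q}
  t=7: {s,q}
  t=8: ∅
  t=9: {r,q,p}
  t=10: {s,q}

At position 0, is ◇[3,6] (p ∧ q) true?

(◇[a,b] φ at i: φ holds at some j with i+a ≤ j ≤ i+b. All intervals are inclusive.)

Check (p ∧ q) at each j in [3,6]:
  j=3: false
  j=4: false
  j=5: false
  j=6: false
No position in the window satisfies it → formula fails.

No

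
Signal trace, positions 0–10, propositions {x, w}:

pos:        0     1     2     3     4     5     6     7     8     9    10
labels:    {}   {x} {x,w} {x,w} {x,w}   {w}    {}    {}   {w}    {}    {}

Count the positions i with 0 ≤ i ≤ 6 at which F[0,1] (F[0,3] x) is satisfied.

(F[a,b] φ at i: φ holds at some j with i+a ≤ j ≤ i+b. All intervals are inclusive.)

Evaluate at each i in [0,6]:
  i=0: ✓ (witness j=0)
  i=1: ✓ (witness j=1)
  i=2: ✓ (witness j=2)
  i=3: ✓ (witness j=3)
  i=4: ✓ (witness j=4)
  i=5: ✗ (none in [5,6])
  i=6: ✗ (none in [6,7])
Positions where it holds: {0, 1, 2, 3, 4} → 5.

5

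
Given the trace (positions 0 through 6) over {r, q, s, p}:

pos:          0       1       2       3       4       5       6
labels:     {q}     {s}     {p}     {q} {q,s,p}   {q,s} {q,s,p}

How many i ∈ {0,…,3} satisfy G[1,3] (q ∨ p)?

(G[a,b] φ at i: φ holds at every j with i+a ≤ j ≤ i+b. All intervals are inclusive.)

3

Evaluate at each i in [0,3]:
  i=0: ✗ (fails at j=1)
  i=1: ✓ (all of [2,4])
  i=2: ✓ (all of [3,5])
  i=3: ✓ (all of [4,6])
Positions where it holds: {1, 2, 3} → 3.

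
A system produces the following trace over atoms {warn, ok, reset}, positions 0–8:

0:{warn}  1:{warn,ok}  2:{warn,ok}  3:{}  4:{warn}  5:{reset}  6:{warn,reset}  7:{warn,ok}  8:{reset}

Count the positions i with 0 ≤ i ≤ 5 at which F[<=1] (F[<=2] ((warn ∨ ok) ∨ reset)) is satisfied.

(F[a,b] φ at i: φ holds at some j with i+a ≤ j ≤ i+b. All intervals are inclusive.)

Evaluate at each i in [0,5]:
  i=0: ✓ (witness j=0)
  i=1: ✓ (witness j=1)
  i=2: ✓ (witness j=2)
  i=3: ✓ (witness j=3)
  i=4: ✓ (witness j=4)
  i=5: ✓ (witness j=5)
Positions where it holds: {0, 1, 2, 3, 4, 5} → 6.

6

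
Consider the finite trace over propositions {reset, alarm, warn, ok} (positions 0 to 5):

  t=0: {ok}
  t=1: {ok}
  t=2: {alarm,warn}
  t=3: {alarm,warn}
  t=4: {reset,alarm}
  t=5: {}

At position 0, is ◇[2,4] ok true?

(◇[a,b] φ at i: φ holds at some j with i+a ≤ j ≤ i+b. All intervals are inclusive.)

Check ok at each j in [2,4]:
  j=2: false
  j=3: false
  j=4: false
No position in the window satisfies it → formula fails.

No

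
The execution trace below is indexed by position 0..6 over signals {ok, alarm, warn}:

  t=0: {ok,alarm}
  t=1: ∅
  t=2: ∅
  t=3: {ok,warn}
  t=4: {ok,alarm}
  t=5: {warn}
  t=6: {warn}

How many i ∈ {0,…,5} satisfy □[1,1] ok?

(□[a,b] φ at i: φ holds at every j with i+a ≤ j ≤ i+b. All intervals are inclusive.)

2

Evaluate at each i in [0,5]:
  i=0: ✗ (fails at j=1)
  i=1: ✗ (fails at j=2)
  i=2: ✓ (all of [3,3])
  i=3: ✓ (all of [4,4])
  i=4: ✗ (fails at j=5)
  i=5: ✗ (fails at j=6)
Positions where it holds: {2, 3} → 2.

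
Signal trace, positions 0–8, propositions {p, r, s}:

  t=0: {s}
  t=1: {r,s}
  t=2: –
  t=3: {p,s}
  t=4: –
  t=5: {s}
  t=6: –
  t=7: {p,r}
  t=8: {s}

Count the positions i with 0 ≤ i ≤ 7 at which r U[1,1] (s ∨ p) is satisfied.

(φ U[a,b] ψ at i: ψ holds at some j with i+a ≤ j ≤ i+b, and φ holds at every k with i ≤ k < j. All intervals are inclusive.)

1

Evaluate at each i in [0,7]:
  i=0: ✗ (lhs fails at k=0 before rhs at j=1)
  i=1: ✗ (no rhs in [2,2])
  i=2: ✗ (lhs fails at k=2 before rhs at j=3)
  i=3: ✗ (no rhs in [4,4])
  i=4: ✗ (lhs fails at k=4 before rhs at j=5)
  i=5: ✗ (no rhs in [6,6])
  i=6: ✗ (lhs fails at k=6 before rhs at j=7)
  i=7: ✓ (rhs at j=8; lhs holds on [7,7])
Positions where it holds: {7} → 1.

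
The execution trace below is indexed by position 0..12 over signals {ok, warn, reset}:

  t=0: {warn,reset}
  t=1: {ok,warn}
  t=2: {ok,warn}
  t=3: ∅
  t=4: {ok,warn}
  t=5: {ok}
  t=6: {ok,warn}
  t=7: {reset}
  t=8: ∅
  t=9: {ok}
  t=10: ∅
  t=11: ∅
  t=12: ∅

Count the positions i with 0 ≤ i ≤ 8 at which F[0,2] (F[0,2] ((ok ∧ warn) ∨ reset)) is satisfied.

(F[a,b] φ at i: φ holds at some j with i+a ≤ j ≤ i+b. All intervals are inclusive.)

8

Evaluate at each i in [0,8]:
  i=0: ✓ (witness j=0)
  i=1: ✓ (witness j=1)
  i=2: ✓ (witness j=2)
  i=3: ✓ (witness j=3)
  i=4: ✓ (witness j=4)
  i=5: ✓ (witness j=5)
  i=6: ✓ (witness j=6)
  i=7: ✓ (witness j=7)
  i=8: ✗ (none in [8,10])
Positions where it holds: {0, 1, 2, 3, 4, 5, 6, 7} → 8.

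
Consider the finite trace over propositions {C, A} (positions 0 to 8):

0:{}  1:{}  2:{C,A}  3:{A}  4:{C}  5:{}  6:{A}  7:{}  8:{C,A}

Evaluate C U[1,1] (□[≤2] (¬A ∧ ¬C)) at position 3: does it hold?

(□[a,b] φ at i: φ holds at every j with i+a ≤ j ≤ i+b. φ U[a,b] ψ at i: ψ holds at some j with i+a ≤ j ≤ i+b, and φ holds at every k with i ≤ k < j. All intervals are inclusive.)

Does not hold

Need some j in [4,4] with □[≤2] (¬A ∧ ¬C), and C at every k in [3,j-1].
  j=4: □[≤2] (¬A ∧ ¬C) — fails at 4.
No j in the window works → until fails.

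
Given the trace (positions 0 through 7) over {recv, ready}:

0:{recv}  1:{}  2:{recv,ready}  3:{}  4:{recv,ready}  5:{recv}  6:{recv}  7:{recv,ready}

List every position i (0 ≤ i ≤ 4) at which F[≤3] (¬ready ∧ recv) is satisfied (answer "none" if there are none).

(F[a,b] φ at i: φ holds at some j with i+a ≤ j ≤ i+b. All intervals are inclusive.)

0, 2, 3, 4

Evaluate at each i in [0,4]:
  i=0: ✓ (witness j=0)
  i=1: ✗ (none in [1,4])
  i=2: ✓ (witness j=5)
  i=3: ✓ (witness j=5)
  i=4: ✓ (witness j=5)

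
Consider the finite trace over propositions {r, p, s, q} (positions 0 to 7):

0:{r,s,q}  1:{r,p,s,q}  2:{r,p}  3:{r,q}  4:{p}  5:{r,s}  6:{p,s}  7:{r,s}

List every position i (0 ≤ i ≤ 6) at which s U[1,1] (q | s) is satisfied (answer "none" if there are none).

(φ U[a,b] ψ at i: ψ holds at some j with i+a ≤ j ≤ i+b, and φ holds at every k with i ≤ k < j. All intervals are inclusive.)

Evaluate at each i in [0,6]:
  i=0: ✓ (rhs at j=1; lhs holds on [0,0])
  i=1: ✗ (no rhs in [2,2])
  i=2: ✗ (lhs fails at k=2 before rhs at j=3)
  i=3: ✗ (no rhs in [4,4])
  i=4: ✗ (lhs fails at k=4 before rhs at j=5)
  i=5: ✓ (rhs at j=6; lhs holds on [5,5])
  i=6: ✓ (rhs at j=7; lhs holds on [6,6])

0, 5, 6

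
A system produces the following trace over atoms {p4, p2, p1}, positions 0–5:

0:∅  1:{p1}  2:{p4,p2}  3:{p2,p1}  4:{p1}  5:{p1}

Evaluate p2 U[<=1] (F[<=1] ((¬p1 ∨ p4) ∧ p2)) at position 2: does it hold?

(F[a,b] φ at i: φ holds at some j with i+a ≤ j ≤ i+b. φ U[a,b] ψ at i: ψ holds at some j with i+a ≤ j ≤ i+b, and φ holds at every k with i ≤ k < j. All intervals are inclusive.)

Need some j in [2,3] with F[<=1] ((¬p1 ∨ p4) ∧ p2), and p2 at every k in [2,j-1].
  j=2: F[<=1] ((¬p1 ∨ p4) ∧ p2) holds; no prefix to check → satisfied.

True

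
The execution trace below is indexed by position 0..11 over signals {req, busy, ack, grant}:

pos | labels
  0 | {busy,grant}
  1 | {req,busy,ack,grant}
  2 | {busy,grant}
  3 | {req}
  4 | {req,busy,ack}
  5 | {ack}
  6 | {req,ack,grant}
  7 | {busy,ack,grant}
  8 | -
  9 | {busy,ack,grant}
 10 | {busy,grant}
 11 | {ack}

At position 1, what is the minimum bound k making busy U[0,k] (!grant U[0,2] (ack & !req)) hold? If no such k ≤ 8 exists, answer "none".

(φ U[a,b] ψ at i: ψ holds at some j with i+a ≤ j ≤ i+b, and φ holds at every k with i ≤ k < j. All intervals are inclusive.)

Need earliest j ≥ 1 with (!grant U[0,2] (ack & !req)), and busy at every k in [1,j-1].
  j=1: rhs fails.
  j=2: rhs fails.
  j=3: rhs holds; lhs holds on [1,2]. k = 2.

2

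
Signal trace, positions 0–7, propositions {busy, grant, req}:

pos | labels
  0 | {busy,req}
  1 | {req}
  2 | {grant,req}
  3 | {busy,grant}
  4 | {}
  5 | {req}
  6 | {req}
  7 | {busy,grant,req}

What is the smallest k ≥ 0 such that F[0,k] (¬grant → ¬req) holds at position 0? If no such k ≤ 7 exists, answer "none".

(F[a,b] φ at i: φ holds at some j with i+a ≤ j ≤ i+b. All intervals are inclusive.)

Scan j = 0,1,… for (¬grant → ¬req):
  j=0: fails
  j=1: fails
  j=2: holds
First hit at j=2, so smallest k = 2-0 = 2.

2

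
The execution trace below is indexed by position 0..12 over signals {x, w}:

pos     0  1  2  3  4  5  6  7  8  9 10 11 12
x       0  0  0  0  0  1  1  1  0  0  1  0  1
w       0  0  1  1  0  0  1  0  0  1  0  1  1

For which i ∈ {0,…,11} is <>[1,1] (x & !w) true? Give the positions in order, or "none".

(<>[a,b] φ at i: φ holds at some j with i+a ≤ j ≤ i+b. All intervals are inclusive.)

4, 6, 9

Evaluate at each i in [0,11]:
  i=0: ✗ (none in [1,1])
  i=1: ✗ (none in [2,2])
  i=2: ✗ (none in [3,3])
  i=3: ✗ (none in [4,4])
  i=4: ✓ (witness j=5)
  i=5: ✗ (none in [6,6])
  i=6: ✓ (witness j=7)
  i=7: ✗ (none in [8,8])
  i=8: ✗ (none in [9,9])
  i=9: ✓ (witness j=10)
  i=10: ✗ (none in [11,11])
  i=11: ✗ (none in [12,12])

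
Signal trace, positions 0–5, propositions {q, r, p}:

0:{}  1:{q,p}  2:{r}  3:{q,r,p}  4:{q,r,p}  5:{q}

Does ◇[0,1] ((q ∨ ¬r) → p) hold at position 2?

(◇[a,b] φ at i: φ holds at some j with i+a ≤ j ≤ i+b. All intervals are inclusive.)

True

Check ((q ∨ ¬r) → p) at each j in [2,3]:
  j=2: true
  j=3: true
Found at j=2 → formula holds.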